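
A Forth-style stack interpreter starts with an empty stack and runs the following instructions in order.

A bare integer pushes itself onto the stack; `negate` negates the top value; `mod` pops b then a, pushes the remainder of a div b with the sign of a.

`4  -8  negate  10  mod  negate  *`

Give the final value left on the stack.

4      : [4]
-8     : [4, -8]
negate : [4, 8]
10     : [4, 8, 10]
mod    : [4, 8]
negate : [4, -8]
*      : [-32]

-32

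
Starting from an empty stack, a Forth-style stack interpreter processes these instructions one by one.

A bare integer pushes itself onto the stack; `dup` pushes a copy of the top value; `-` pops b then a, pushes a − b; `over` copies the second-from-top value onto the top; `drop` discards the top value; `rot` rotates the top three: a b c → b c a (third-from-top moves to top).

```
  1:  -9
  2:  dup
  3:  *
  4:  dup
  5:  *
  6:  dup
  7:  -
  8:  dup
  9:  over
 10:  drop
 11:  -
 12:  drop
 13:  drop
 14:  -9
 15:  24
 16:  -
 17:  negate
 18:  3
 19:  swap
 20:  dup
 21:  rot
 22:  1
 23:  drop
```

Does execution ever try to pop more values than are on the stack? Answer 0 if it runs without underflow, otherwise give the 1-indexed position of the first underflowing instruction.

13

-9   : -9
dup  : -9 -9
*    : 81
dup  : 81 81
*    : 6561
dup  : 6561 6561
-    : 0
dup  : 0 0
over : 0 0 0
drop : 0 0
-    : 0
drop : (empty)
drop  — needs 1 operand, stack has 0 → underflow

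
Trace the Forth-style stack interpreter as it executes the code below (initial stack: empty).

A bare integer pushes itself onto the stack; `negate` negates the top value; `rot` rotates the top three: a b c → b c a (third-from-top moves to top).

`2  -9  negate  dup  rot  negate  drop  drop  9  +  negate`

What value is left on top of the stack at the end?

2      -> 2
-9     -> 2 -9
negate -> 2 9
dup    -> 2 9 9
rot    -> 9 9 2
negate -> 9 9 -2
drop   -> 9 9
drop   -> 9
9      -> 9 9
+      -> 18
negate -> -18

-18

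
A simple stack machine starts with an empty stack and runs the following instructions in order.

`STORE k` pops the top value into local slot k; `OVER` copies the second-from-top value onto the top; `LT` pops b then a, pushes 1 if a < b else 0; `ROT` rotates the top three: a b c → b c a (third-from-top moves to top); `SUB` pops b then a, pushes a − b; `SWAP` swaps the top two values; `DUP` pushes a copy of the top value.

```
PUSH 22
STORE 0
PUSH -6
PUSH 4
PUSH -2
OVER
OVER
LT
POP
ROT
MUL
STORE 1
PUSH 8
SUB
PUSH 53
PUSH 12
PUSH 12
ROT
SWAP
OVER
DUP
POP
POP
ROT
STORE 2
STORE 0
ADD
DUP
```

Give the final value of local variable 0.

PUSH 22 -> 22
STORE 0 -> (empty)
PUSH -6 -> -6
PUSH 4  -> -6 4
PUSH -2 -> -6 4 -2
OVER    -> -6 4 -2 4
OVER    -> -6 4 -2 4 -2
LT      -> -6 4 -2 0
POP     -> -6 4 -2
ROT     -> 4 -2 -6
MUL     -> 4 12
STORE 1 -> 4
PUSH 8  -> 4 8
SUB     -> -4
PUSH 53 -> -4 53
PUSH 12 -> -4 53 12
PUSH 12 -> -4 53 12 12
ROT     -> -4 12 12 53
SWAP    -> -4 12 53 12
OVER    -> -4 12 53 12 53
DUP     -> -4 12 53 12 53 53
POP     -> -4 12 53 12 53
POP     -> -4 12 53 12
ROT     -> -4 53 12 12
STORE 2 -> -4 53 12
STORE 0 -> -4 53
ADD     -> 49
DUP     -> 49 49

12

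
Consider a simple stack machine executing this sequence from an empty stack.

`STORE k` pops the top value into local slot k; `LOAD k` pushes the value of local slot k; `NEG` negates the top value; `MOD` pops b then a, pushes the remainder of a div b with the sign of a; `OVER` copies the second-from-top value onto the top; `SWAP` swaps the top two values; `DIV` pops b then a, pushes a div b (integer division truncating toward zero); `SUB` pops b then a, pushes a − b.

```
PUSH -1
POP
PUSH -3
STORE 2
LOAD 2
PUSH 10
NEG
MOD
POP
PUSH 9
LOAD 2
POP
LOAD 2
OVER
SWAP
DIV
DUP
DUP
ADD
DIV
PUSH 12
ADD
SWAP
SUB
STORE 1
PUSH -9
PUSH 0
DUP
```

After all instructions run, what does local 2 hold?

PUSH -1 : -1
POP     : (empty)
PUSH -3 : -3
STORE 2 : (empty)
LOAD 2  : -3
PUSH 10 : -3 10
NEG     : -3 -10
MOD     : -3
POP     : (empty)
PUSH 9  : 9
LOAD 2  : 9 -3
POP     : 9
LOAD 2  : 9 -3
OVER    : 9 -3 9
SWAP    : 9 9 -3
DIV     : 9 -3
DUP     : 9 -3 -3
DUP     : 9 -3 -3 -3
ADD     : 9 -3 -6
DIV     : 9 0
PUSH 12 : 9 0 12
ADD     : 9 12
SWAP    : 12 9
SUB     : 3
STORE 1 : (empty)
PUSH -9 : -9
PUSH 0  : -9 0
DUP     : -9 0 0

-3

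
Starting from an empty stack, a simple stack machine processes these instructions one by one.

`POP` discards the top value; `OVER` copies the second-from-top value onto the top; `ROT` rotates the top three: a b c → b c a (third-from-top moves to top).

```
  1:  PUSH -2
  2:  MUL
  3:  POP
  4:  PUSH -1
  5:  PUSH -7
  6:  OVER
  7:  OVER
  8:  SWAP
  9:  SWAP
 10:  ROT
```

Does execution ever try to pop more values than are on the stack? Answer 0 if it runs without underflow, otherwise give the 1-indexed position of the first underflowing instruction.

PUSH -2 → [-2]
MUL  — needs 2 operands, stack has 1 → underflow

2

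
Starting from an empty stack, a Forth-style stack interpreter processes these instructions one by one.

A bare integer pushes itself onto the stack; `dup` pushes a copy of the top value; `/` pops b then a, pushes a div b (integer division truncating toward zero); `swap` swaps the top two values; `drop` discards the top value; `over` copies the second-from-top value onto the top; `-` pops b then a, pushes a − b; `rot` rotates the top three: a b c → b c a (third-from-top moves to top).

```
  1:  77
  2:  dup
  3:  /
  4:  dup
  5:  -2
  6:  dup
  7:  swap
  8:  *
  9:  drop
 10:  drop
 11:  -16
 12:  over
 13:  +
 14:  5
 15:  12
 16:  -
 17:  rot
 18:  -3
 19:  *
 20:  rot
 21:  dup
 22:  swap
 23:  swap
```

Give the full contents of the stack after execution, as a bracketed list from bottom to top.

77    77
dup   77 77
/     1
dup   1 1
-2    1 1 -2
dup   1 1 -2 -2
swap  1 1 -2 -2
*     1 1 4
drop  1 1
drop  1
-16   1 -16
over  1 -16 1
+     1 -15
5     1 -15 5
12    1 -15 5 12
-     1 -15 -7
rot   -15 -7 1
-3    -15 -7 1 -3
*     -15 -7 -3
rot   -7 -3 -15
dup   -7 -3 -15 -15
swap  -7 -3 -15 -15
swap  -7 -3 -15 -15

[-7, -3, -15, -15]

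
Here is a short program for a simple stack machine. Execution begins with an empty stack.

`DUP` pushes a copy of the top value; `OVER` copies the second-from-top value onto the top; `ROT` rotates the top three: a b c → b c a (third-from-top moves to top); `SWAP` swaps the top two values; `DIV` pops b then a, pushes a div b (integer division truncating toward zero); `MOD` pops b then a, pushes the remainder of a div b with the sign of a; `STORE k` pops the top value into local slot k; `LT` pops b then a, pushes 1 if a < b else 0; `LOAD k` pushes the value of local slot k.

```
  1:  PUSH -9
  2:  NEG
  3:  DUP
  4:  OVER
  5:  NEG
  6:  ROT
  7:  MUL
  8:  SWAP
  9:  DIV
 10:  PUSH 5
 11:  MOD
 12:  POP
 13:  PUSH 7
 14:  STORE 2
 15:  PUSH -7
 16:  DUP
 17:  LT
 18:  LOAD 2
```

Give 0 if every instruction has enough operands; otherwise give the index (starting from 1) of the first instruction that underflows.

PUSH -9 : [-9]
NEG     : [9]
DUP     : [9, 9]
OVER    : [9, 9, 9]
NEG     : [9, 9, -9]
ROT     : [9, -9, 9]
MUL     : [9, -81]
SWAP    : [-81, 9]
DIV     : [-9]
PUSH 5  : [-9, 5]
MOD     : [-4]
POP     : []
PUSH 7  : [7]
STORE 2 : []
PUSH -7 : [-7]
DUP     : [-7, -7]
LT      : [0]
LOAD 2  : [0, 7]

0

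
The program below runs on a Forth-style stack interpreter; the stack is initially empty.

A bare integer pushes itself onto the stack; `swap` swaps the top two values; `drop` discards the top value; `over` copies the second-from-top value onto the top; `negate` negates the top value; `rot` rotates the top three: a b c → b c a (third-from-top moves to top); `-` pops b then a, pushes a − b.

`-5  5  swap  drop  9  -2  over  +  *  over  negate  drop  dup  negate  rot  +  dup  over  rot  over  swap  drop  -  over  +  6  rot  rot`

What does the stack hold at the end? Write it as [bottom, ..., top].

-5     → -5
5      → -5 5
swap   → 5 -5
drop   → 5
9      → 5 9
-2     → 5 9 -2
over   → 5 9 -2 9
+      → 5 9 7
*      → 5 63
over   → 5 63 5
negate → 5 63 -5
drop   → 5 63
dup    → 5 63 63
negate → 5 63 -63
rot    → 63 -63 5
+      → 63 -58
dup    → 63 -58 -58
over   → 63 -58 -58 -58
rot    → 63 -58 -58 -58
over   → 63 -58 -58 -58 -58
swap   → 63 -58 -58 -58 -58
drop   → 63 -58 -58 -58
-      → 63 -58 0
over   → 63 -58 0 -58
+      → 63 -58 -58
6      → 63 -58 -58 6
rot    → 63 -58 6 -58
rot    → 63 6 -58 -58

[63, 6, -58, -58]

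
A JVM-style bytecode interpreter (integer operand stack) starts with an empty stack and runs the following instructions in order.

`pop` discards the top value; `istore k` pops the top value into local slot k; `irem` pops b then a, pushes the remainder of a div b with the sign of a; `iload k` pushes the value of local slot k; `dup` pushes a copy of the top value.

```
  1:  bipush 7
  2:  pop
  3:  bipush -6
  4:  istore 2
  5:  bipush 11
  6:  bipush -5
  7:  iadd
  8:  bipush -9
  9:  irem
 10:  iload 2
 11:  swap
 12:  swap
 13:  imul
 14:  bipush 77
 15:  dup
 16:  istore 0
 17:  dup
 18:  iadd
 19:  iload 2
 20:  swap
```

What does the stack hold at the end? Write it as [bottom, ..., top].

[-36, -6, 154]

bipush 7  -> 7
pop       -> (empty)
bipush -6 -> -6
istore 2  -> (empty)
bipush 11 -> 11
bipush -5 -> 11 -5
iadd      -> 6
bipush -9 -> 6 -9
irem      -> 6
iload 2   -> 6 -6
swap      -> -6 6
swap      -> 6 -6
imul      -> -36
bipush 77 -> -36 77
dup       -> -36 77 77
istore 0  -> -36 77
dup       -> -36 77 77
iadd      -> -36 154
iload 2   -> -36 154 -6
swap      -> -36 -6 154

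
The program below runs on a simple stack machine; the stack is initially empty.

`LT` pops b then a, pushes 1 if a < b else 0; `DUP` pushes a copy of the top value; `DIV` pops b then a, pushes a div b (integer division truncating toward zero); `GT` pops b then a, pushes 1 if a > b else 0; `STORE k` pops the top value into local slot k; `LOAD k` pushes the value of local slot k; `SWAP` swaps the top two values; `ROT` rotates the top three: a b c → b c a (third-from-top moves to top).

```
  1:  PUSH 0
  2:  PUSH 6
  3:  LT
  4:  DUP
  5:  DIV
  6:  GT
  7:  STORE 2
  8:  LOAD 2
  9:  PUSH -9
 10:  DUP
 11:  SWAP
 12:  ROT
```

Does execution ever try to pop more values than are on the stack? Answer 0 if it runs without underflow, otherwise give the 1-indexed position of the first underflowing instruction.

PUSH 0  0
PUSH 6  0 6
LT      1
DUP     1 1
DIV     1
GT  — needs 2 operands, stack has 1 → underflow

6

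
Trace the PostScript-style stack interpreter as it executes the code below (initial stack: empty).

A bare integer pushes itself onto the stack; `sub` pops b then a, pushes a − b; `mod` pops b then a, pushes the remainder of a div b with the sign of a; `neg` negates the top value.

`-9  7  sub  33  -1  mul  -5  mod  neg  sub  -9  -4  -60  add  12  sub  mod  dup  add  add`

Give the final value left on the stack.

-9   -9
7    -9 7
sub  -16
33   -16 33
-1   -16 33 -1
mul  -16 -33
-5   -16 -33 -5
mod  -16 -3
neg  -16 3
sub  -19
-9   -19 -9
-4   -19 -9 -4
-60  -19 -9 -4 -60
add  -19 -9 -64
12   -19 -9 -64 12
sub  -19 -9 -76
mod  -19 -9
dup  -19 -9 -9
add  -19 -18
add  -37

-37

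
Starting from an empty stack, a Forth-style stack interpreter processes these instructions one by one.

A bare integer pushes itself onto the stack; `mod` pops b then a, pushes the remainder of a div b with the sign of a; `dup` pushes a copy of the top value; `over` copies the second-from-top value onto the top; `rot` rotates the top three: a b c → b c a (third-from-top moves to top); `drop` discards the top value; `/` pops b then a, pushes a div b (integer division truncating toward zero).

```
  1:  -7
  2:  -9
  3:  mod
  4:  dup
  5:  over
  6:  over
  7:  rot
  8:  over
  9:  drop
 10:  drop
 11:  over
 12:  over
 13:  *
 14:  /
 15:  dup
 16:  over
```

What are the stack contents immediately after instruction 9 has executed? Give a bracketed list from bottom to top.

-7   → [-7]
-9   → [-7, -9]
mod  → [-7]
dup  → [-7, -7]
over → [-7, -7, -7]
over → [-7, -7, -7, -7]
rot  → [-7, -7, -7, -7]
over → [-7, -7, -7, -7, -7]
drop → [-7, -7, -7, -7]

[-7, -7, -7, -7]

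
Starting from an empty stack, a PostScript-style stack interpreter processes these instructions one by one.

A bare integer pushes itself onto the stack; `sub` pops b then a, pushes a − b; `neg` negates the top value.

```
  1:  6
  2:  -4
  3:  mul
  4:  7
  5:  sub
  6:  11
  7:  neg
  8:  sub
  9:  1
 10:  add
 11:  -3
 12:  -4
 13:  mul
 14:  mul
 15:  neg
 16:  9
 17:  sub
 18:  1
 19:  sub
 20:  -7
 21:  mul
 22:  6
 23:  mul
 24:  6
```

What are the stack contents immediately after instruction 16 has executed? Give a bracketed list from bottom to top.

6    6
-4   6 -4
mul  -24
7    -24 7
sub  -31
11   -31 11
neg  -31 -11
sub  -20
1    -20 1
add  -19
-3   -19 -3
-4   -19 -3 -4
mul  -19 12
mul  -228
neg  228
9    228 9

[228, 9]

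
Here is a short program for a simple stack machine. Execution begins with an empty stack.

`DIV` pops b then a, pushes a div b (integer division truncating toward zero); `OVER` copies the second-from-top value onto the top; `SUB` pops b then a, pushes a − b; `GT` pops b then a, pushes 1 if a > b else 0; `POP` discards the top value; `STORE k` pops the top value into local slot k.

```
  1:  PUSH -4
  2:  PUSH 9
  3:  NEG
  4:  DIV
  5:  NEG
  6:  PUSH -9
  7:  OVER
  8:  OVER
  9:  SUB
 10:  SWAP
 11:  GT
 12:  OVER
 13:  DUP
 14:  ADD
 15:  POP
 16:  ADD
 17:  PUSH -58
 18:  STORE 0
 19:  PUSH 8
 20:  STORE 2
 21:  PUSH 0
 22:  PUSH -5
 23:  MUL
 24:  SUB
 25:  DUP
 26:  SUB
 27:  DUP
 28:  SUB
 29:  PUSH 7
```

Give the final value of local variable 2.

8

PUSH -4  : [-4]
PUSH 9   : [-4, 9]
NEG      : [-4, -9]
DIV      : [0]
NEG      : [0]
PUSH -9  : [0, -9]
OVER     : [0, -9, 0]
OVER     : [0, -9, 0, -9]
SUB      : [0, -9, 9]
SWAP     : [0, 9, -9]
GT       : [0, 1]
OVER     : [0, 1, 0]
DUP      : [0, 1, 0, 0]
ADD      : [0, 1, 0]
POP      : [0, 1]
ADD      : [1]
PUSH -58 : [1, -58]
STORE 0  : [1]
PUSH 8   : [1, 8]
STORE 2  : [1]
PUSH 0   : [1, 0]
PUSH -5  : [1, 0, -5]
MUL      : [1, 0]
SUB      : [1]
DUP      : [1, 1]
SUB      : [0]
DUP      : [0, 0]
SUB      : [0]
PUSH 7   : [0, 7]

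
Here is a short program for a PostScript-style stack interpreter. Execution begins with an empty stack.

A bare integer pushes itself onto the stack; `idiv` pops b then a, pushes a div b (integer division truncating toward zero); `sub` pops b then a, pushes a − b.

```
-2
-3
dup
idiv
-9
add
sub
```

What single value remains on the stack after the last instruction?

6

-2   : [-2]
-3   : [-2, -3]
dup  : [-2, -3, -3]
idiv : [-2, 1]
-9   : [-2, 1, -9]
add  : [-2, -8]
sub  : [6]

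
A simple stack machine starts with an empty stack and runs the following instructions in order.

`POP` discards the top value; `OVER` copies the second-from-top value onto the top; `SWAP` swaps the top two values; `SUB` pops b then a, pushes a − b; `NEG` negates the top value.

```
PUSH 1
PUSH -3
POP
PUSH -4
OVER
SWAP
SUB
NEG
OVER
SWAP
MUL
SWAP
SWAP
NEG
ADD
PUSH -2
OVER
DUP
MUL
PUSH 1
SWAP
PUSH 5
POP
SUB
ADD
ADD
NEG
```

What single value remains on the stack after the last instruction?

31

PUSH 1   1
PUSH -3  1 -3
POP      1
PUSH -4  1 -4
OVER     1 -4 1
SWAP     1 1 -4
SUB      1 5
NEG      1 -5
OVER     1 -5 1
SWAP     1 1 -5
MUL      1 -5
SWAP     -5 1
SWAP     1 -5
NEG      1 5
ADD      6
PUSH -2  6 -2
OVER     6 -2 6
DUP      6 -2 6 6
MUL      6 -2 36
PUSH 1   6 -2 36 1
SWAP     6 -2 1 36
PUSH 5   6 -2 1 36 5
POP      6 -2 1 36
SUB      6 -2 -35
ADD      6 -37
ADD      -31
NEG      31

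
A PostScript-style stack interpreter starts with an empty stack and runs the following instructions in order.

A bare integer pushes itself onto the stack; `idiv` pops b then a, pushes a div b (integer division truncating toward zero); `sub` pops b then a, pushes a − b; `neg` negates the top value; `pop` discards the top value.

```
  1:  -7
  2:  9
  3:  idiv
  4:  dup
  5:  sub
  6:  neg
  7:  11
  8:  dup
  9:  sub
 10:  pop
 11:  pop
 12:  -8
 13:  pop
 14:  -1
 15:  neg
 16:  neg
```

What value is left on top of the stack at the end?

-7   : [-7]
9    : [-7, 9]
idiv : [0]
dup  : [0, 0]
sub  : [0]
neg  : [0]
11   : [0, 11]
dup  : [0, 11, 11]
sub  : [0, 0]
pop  : [0]
pop  : []
-8   : [-8]
pop  : []
-1   : [-1]
neg  : [1]
neg  : [-1]

-1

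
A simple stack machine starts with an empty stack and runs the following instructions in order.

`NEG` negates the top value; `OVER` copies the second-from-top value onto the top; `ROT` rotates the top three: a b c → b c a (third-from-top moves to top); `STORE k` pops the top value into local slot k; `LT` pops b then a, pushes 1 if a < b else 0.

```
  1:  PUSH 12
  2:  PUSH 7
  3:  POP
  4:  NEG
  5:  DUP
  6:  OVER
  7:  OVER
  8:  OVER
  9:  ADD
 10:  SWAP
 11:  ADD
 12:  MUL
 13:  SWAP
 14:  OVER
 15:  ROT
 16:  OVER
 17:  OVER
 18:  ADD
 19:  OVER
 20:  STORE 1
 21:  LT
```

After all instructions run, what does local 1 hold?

PUSH 12  [12]
PUSH 7   [12, 7]
POP      [12]
NEG      [-12]
DUP      [-12, -12]
OVER     [-12, -12, -12]
OVER     [-12, -12, -12, -12]
OVER     [-12, -12, -12, -12, -12]
ADD      [-12, -12, -12, -24]
SWAP     [-12, -12, -24, -12]
ADD      [-12, -12, -36]
MUL      [-12, 432]
SWAP     [432, -12]
OVER     [432, -12, 432]
ROT      [-12, 432, 432]
OVER     [-12, 432, 432, 432]
OVER     [-12, 432, 432, 432, 432]
ADD      [-12, 432, 432, 864]
OVER     [-12, 432, 432, 864, 432]
STORE 1  [-12, 432, 432, 864]
LT       [-12, 432, 1]

432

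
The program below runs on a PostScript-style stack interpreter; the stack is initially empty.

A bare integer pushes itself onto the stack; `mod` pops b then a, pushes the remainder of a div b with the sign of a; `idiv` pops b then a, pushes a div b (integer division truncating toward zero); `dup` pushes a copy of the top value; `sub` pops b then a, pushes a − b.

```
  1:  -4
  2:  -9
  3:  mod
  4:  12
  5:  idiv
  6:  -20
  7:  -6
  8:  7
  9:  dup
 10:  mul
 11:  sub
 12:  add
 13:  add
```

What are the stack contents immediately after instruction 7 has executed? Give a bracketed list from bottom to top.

[0, -20, -6]

-4   -> [-4]
-9   -> [-4, -9]
mod  -> [-4]
12   -> [-4, 12]
idiv -> [0]
-20  -> [0, -20]
-6   -> [0, -20, -6]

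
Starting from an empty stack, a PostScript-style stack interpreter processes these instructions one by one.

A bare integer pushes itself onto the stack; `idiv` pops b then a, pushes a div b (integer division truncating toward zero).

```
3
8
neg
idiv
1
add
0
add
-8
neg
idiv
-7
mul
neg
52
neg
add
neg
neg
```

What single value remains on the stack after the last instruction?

3    : 3
8    : 3 8
neg  : 3 -8
idiv : 0
1    : 0 1
add  : 1
0    : 1 0
add  : 1
-8   : 1 -8
neg  : 1 8
idiv : 0
-7   : 0 -7
mul  : 0
neg  : 0
52   : 0 52
neg  : 0 -52
add  : -52
neg  : 52
neg  : -52

-52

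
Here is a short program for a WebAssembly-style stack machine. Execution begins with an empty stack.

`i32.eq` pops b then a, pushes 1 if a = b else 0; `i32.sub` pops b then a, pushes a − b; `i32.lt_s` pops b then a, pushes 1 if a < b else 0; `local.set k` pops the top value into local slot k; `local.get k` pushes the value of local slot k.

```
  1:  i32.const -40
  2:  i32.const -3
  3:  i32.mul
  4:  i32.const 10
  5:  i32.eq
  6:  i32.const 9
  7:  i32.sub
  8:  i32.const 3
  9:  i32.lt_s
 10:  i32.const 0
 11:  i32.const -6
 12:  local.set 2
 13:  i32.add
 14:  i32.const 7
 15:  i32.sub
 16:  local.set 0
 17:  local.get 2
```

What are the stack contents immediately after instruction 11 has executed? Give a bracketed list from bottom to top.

i32.const -40 → [-40]
i32.const -3  → [-40, -3]
i32.mul       → [120]
i32.const 10  → [120, 10]
i32.eq        → [0]
i32.const 9   → [0, 9]
i32.sub       → [-9]
i32.const 3   → [-9, 3]
i32.lt_s      → [1]
i32.const 0   → [1, 0]
i32.const -6  → [1, 0, -6]

[1, 0, -6]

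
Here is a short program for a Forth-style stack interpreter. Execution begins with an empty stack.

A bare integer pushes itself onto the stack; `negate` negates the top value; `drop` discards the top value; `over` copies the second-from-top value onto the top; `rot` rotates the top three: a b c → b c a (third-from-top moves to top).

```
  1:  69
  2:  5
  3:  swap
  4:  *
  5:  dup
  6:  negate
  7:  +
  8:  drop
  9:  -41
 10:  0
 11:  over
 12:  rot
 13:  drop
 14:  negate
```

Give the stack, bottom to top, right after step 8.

69     → 69
5      → 69 5
swap   → 5 69
*      → 345
dup    → 345 345
negate → 345 -345
+      → 0
drop   → (empty)

[]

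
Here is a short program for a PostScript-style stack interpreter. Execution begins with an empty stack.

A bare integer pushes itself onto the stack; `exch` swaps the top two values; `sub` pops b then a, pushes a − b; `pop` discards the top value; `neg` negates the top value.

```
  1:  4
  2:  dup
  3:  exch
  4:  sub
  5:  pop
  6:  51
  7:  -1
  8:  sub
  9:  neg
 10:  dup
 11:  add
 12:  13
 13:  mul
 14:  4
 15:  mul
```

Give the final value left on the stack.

4    -> 4
dup  -> 4 4
exch -> 4 4
sub  -> 0
pop  -> (empty)
51   -> 51
-1   -> 51 -1
sub  -> 52
neg  -> -52
dup  -> -52 -52
add  -> -104
13   -> -104 13
mul  -> -1352
4    -> -1352 4
mul  -> -5408

-5408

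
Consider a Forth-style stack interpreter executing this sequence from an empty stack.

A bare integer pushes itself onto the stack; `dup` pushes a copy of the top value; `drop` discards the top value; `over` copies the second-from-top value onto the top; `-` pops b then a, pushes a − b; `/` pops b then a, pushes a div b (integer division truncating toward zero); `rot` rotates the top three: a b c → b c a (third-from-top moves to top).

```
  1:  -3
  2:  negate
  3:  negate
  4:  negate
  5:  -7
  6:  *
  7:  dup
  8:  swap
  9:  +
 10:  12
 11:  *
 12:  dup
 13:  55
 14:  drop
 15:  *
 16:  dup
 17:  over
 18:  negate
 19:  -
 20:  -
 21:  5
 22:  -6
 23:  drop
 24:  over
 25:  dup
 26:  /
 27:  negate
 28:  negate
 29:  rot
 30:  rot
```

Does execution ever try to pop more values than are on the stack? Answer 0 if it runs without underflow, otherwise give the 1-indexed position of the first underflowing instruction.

0

-3      [-3]
negate  [3]
negate  [-3]
negate  [3]
-7      [3, -7]
*       [-21]
dup     [-21, -21]
swap    [-21, -21]
+       [-42]
12      [-42, 12]
*       [-504]
dup     [-504, -504]
55      [-504, -504, 55]
drop    [-504, -504]
*       [254016]
dup     [254016, 254016]
over    [254016, 254016, 254016]
negate  [254016, 254016, -254016]
-       [254016, 508032]
-       [-254016]
5       [-254016, 5]
-6      [-254016, 5, -6]
drop    [-254016, 5]
over    [-254016, 5, -254016]
dup     [-254016, 5, -254016, -254016]
/       [-254016, 5, 1]
negate  [-254016, 5, -1]
negate  [-254016, 5, 1]
rot     [5, 1, -254016]
rot     [1, -254016, 5]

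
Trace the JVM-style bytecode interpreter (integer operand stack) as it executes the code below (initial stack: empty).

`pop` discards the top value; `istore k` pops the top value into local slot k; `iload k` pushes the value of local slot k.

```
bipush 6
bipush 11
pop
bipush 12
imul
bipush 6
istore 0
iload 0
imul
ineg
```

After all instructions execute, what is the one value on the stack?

bipush 6  : [6]
bipush 11 : [6, 11]
pop       : [6]
bipush 12 : [6, 12]
imul      : [72]
bipush 6  : [72, 6]
istore 0  : [72]
iload 0   : [72, 6]
imul      : [432]
ineg      : [-432]

-432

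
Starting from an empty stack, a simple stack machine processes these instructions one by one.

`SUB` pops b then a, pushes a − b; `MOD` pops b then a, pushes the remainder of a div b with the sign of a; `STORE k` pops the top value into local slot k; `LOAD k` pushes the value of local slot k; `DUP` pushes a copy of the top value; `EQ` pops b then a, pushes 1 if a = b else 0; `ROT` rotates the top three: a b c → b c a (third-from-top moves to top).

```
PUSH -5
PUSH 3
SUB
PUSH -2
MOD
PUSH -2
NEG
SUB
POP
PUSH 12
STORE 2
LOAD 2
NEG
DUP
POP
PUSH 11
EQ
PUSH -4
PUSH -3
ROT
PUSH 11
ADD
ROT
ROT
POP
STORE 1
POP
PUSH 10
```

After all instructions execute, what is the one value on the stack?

10

PUSH -5  [-5]
PUSH 3   [-5, 3]
SUB      [-8]
PUSH -2  [-8, -2]
MOD      [0]
PUSH -2  [0, -2]
NEG      [0, 2]
SUB      [-2]
POP      []
PUSH 12  [12]
STORE 2  []
LOAD 2   [12]
NEG      [-12]
DUP      [-12, -12]
POP      [-12]
PUSH 11  [-12, 11]
EQ       [0]
PUSH -4  [0, -4]
PUSH -3  [0, -4, -3]
ROT      [-4, -3, 0]
PUSH 11  [-4, -3, 0, 11]
ADD      [-4, -3, 11]
ROT      [-3, 11, -4]
ROT      [11, -4, -3]
POP      [11, -4]
STORE 1  [11]
POP      []
PUSH 10  [10]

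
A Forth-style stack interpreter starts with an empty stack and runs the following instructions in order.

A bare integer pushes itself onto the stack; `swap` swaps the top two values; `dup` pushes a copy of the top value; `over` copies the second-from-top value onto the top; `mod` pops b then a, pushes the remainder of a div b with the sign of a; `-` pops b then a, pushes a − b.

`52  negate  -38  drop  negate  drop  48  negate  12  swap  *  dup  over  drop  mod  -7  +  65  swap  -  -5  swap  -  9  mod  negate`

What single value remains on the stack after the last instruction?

52     → [52]
negate → [-52]
-38    → [-52, -38]
drop   → [-52]
negate → [52]
drop   → []
48     → [48]
negate → [-48]
12     → [-48, 12]
swap   → [12, -48]
*      → [-576]
dup    → [-576, -576]
over   → [-576, -576, -576]
drop   → [-576, -576]
mod    → [0]
-7     → [0, -7]
+      → [-7]
65     → [-7, 65]
swap   → [65, -7]
-      → [72]
-5     → [72, -5]
swap   → [-5, 72]
-      → [-77]
9      → [-77, 9]
mod    → [-5]
negate → [5]

5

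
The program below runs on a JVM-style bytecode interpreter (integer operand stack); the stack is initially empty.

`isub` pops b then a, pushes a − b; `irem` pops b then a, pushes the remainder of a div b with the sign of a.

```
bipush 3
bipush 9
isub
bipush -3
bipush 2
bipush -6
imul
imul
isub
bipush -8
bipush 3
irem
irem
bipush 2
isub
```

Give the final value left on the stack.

bipush 3  → 3
bipush 9  → 3 9
isub      → -6
bipush -3 → -6 -3
bipush 2  → -6 -3 2
bipush -6 → -6 -3 2 -6
imul      → -6 -3 -12
imul      → -6 36
isub      → -42
bipush -8 → -42 -8
bipush 3  → -42 -8 3
irem      → -42 -2
irem      → 0
bipush 2  → 0 2
isub      → -2

-2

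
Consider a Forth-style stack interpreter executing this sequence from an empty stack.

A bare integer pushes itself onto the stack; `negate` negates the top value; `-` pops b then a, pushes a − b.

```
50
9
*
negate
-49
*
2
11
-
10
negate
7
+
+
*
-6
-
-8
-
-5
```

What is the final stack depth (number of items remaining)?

50     : 50
9      : 50 9
*      : 450
negate : -450
-49    : -450 -49
*      : 22050
2      : 22050 2
11     : 22050 2 11
-      : 22050 -9
10     : 22050 -9 10
negate : 22050 -9 -10
7      : 22050 -9 -10 7
+      : 22050 -9 -3
+      : 22050 -12
*      : -264600
-6     : -264600 -6
-      : -264594
-8     : -264594 -8
-      : -264586
-5     : -264586 -5

2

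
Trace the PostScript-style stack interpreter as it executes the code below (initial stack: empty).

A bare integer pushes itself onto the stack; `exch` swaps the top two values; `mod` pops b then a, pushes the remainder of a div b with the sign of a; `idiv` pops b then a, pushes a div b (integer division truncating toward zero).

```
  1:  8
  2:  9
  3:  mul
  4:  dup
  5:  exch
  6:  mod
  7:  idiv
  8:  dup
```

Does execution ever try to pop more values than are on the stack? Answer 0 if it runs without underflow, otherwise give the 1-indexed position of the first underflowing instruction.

8     8
9     8 9
mul   72
dup   72 72
exch  72 72
mod   0
idiv  — needs 2 operands, stack has 1 → underflow

7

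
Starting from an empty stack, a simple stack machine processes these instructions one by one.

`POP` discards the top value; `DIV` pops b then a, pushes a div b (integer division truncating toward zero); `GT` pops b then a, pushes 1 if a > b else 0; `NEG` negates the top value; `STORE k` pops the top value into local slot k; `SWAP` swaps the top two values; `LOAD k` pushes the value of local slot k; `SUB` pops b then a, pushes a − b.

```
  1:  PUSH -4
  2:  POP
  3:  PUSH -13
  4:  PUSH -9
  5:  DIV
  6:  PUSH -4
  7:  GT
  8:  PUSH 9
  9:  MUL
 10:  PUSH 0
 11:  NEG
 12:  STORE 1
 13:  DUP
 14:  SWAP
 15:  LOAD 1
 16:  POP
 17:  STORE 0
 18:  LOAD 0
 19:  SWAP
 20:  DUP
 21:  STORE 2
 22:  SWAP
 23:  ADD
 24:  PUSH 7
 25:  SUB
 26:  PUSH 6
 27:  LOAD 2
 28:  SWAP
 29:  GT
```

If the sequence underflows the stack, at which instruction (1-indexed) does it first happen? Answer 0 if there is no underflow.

PUSH -4   -4
POP       (empty)
PUSH -13  -13
PUSH -9   -13 -9
DIV       1
PUSH -4   1 -4
GT        1
PUSH 9    1 9
MUL       9
PUSH 0    9 0
NEG       9 0
STORE 1   9
DUP       9 9
SWAP      9 9
LOAD 1    9 9 0
POP       9 9
STORE 0   9
LOAD 0    9 9
SWAP      9 9
DUP       9 9 9
STORE 2   9 9
SWAP      9 9
ADD       18
PUSH 7    18 7
SUB       11
PUSH 6    11 6
LOAD 2    11 6 9
SWAP      11 9 6
GT        11 1

0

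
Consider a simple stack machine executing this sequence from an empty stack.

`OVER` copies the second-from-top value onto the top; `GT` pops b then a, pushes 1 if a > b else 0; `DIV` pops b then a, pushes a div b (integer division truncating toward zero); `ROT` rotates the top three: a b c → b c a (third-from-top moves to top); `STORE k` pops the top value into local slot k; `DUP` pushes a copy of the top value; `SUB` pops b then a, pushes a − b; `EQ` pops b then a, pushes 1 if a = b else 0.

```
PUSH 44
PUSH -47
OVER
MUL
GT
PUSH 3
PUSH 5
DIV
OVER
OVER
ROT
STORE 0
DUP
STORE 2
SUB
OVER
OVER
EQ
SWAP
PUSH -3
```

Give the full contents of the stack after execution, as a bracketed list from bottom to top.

PUSH 44  -> 44
PUSH -47 -> 44 -47
OVER     -> 44 -47 44
MUL      -> 44 -2068
GT       -> 1
PUSH 3   -> 1 3
PUSH 5   -> 1 3 5
DIV      -> 1 0
OVER     -> 1 0 1
OVER     -> 1 0 1 0
ROT      -> 1 1 0 0
STORE 0  -> 1 1 0
DUP      -> 1 1 0 0
STORE 2  -> 1 1 0
SUB      -> 1 1
OVER     -> 1 1 1
OVER     -> 1 1 1 1
EQ       -> 1 1 1
SWAP     -> 1 1 1
PUSH -3  -> 1 1 1 -3

[1, 1, 1, -3]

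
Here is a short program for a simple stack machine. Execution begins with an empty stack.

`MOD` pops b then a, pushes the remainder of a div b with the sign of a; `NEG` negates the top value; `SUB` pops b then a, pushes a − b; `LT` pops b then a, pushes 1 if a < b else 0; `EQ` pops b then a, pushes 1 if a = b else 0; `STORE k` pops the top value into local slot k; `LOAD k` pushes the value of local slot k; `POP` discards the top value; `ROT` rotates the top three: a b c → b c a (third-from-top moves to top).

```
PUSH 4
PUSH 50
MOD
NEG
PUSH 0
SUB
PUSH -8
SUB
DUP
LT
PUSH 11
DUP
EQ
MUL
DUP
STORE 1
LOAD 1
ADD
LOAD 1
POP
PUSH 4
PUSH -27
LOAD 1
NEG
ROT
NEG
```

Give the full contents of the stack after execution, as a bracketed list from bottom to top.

[0, -27, 0, -4]

PUSH 4   : [4]
PUSH 50  : [4, 50]
MOD      : [4]
NEG      : [-4]
PUSH 0   : [-4, 0]
SUB      : [-4]
PUSH -8  : [-4, -8]
SUB      : [4]
DUP      : [4, 4]
LT       : [0]
PUSH 11  : [0, 11]
DUP      : [0, 11, 11]
EQ       : [0, 1]
MUL      : [0]
DUP      : [0, 0]
STORE 1  : [0]
LOAD 1   : [0, 0]
ADD      : [0]
LOAD 1   : [0, 0]
POP      : [0]
PUSH 4   : [0, 4]
PUSH -27 : [0, 4, -27]
LOAD 1   : [0, 4, -27, 0]
NEG      : [0, 4, -27, 0]
ROT      : [0, -27, 0, 4]
NEG      : [0, -27, 0, -4]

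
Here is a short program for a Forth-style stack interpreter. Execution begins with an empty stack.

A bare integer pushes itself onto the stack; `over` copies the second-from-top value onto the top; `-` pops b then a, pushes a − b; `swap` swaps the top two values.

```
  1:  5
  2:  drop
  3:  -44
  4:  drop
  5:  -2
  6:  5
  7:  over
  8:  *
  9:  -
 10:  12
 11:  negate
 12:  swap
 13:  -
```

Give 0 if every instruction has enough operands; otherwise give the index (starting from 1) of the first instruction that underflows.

0

5      → [5]
drop   → []
-44    → [-44]
drop   → []
-2     → [-2]
5      → [-2, 5]
over   → [-2, 5, -2]
*      → [-2, -10]
-      → [8]
12     → [8, 12]
negate → [8, -12]
swap   → [-12, 8]
-      → [-20]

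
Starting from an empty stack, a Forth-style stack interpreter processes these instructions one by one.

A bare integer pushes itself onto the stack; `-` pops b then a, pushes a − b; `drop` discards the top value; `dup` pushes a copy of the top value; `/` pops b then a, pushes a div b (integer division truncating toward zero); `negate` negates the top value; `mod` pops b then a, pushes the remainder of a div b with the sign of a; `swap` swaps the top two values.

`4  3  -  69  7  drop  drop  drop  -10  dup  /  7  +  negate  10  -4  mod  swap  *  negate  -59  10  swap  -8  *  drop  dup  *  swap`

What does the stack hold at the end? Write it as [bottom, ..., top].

4      → [4]
3      → [4, 3]
-      → [1]
69     → [1, 69]
7      → [1, 69, 7]
drop   → [1, 69]
drop   → [1]
drop   → []
-10    → [-10]
dup    → [-10, -10]
/      → [1]
7      → [1, 7]
+      → [8]
negate → [-8]
10     → [-8, 10]
-4     → [-8, 10, -4]
mod    → [-8, 2]
swap   → [2, -8]
*      → [-16]
negate → [16]
-59    → [16, -59]
10     → [16, -59, 10]
swap   → [16, 10, -59]
-8     → [16, 10, -59, -8]
*      → [16, 10, 472]
drop   → [16, 10]
dup    → [16, 10, 10]
*      → [16, 100]
swap   → [100, 16]

[100, 16]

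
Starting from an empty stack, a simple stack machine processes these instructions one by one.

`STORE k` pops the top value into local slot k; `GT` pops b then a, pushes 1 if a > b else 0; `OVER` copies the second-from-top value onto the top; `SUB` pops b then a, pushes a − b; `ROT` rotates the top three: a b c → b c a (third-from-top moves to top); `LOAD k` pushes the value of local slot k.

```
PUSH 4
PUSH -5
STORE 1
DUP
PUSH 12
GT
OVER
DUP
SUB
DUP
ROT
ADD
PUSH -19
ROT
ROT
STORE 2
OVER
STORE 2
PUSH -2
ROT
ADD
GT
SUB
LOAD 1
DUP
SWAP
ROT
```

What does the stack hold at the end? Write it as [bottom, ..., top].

[-5, -5, 3]

PUSH 4   : [4]
PUSH -5  : [4, -5]
STORE 1  : [4]
DUP      : [4, 4]
PUSH 12  : [4, 4, 12]
GT       : [4, 0]
OVER     : [4, 0, 4]
DUP      : [4, 0, 4, 4]
SUB      : [4, 0, 0]
DUP      : [4, 0, 0, 0]
ROT      : [4, 0, 0, 0]
ADD      : [4, 0, 0]
PUSH -19 : [4, 0, 0, -19]
ROT      : [4, 0, -19, 0]
ROT      : [4, -19, 0, 0]
STORE 2  : [4, -19, 0]
OVER     : [4, -19, 0, -19]
STORE 2  : [4, -19, 0]
PUSH -2  : [4, -19, 0, -2]
ROT      : [4, 0, -2, -19]
ADD      : [4, 0, -21]
GT       : [4, 1]
SUB      : [3]
LOAD 1   : [3, -5]
DUP      : [3, -5, -5]
SWAP     : [3, -5, -5]
ROT      : [-5, -5, 3]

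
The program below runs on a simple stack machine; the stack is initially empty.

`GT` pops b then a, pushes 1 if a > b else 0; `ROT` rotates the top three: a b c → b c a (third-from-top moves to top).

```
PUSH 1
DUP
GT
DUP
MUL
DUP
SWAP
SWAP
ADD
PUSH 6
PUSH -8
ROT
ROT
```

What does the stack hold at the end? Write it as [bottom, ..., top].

PUSH 1   [1]
DUP      [1, 1]
GT       [0]
DUP      [0, 0]
MUL      [0]
DUP      [0, 0]
SWAP     [0, 0]
SWAP     [0, 0]
ADD      [0]
PUSH 6   [0, 6]
PUSH -8  [0, 6, -8]
ROT      [6, -8, 0]
ROT      [-8, 0, 6]

[-8, 0, 6]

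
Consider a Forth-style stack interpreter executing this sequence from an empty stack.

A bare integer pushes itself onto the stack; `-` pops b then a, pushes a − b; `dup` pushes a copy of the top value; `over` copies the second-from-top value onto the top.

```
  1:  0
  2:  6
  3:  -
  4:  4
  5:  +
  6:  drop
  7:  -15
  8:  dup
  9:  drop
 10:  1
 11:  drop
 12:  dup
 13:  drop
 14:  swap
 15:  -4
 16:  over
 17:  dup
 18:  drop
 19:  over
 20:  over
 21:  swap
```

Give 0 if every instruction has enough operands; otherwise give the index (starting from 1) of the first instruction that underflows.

14

0    → [0]
6    → [0, 6]
-    → [-6]
4    → [-6, 4]
+    → [-2]
drop → []
-15  → [-15]
dup  → [-15, -15]
drop → [-15]
1    → [-15, 1]
drop → [-15]
dup  → [-15, -15]
drop → [-15]
swap  — needs 2 operands, stack has 1 → underflow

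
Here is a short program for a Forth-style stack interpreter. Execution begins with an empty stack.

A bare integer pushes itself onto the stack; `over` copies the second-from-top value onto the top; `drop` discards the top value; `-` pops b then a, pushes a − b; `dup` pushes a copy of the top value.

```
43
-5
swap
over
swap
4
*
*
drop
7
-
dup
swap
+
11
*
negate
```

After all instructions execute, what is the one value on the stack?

43     : 43
-5     : 43 -5
swap   : -5 43
over   : -5 43 -5
swap   : -5 -5 43
4      : -5 -5 43 4
*      : -5 -5 172
*      : -5 -860
drop   : -5
7      : -5 7
-      : -12
dup    : -12 -12
swap   : -12 -12
+      : -24
11     : -24 11
*      : -264
negate : 264

264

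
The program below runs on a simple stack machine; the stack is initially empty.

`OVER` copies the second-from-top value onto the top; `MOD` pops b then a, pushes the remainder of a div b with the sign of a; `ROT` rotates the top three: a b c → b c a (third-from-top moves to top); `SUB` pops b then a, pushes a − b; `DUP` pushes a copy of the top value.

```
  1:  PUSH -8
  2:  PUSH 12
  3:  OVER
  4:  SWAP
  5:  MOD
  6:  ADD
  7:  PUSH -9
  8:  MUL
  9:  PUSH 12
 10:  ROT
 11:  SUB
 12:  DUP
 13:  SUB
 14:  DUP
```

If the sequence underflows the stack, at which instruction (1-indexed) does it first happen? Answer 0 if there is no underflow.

PUSH -8 -> -8
PUSH 12 -> -8 12
OVER    -> -8 12 -8
SWAP    -> -8 -8 12
MOD     -> -8 -8
ADD     -> -16
PUSH -9 -> -16 -9
MUL     -> 144
PUSH 12 -> 144 12
ROT  — needs 3 operands, stack has 2 → underflow

10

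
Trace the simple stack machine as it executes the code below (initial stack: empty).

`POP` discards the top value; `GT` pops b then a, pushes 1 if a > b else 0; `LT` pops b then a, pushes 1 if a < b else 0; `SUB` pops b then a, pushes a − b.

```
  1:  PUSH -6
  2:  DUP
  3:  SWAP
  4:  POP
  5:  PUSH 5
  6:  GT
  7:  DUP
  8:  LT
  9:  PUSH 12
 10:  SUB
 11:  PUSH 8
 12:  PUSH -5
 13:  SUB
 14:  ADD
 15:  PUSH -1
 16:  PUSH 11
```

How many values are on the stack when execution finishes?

PUSH -6 → -6
DUP     → -6 -6
SWAP    → -6 -6
POP     → -6
PUSH 5  → -6 5
GT      → 0
DUP     → 0 0
LT      → 0
PUSH 12 → 0 12
SUB     → -12
PUSH 8  → -12 8
PUSH -5 → -12 8 -5
SUB     → -12 13
ADD     → 1
PUSH -1 → 1 -1
PUSH 11 → 1 -1 11

3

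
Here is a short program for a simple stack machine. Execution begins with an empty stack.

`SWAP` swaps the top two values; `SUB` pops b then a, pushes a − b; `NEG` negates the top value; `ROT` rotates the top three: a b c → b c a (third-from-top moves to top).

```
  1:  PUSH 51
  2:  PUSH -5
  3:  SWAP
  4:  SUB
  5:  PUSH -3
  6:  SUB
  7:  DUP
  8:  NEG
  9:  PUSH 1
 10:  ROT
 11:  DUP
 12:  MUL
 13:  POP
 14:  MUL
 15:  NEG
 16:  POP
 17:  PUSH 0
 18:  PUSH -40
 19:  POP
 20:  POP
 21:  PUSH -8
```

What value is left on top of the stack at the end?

-8

PUSH 51  -> [51]
PUSH -5  -> [51, -5]
SWAP     -> [-5, 51]
SUB      -> [-56]
PUSH -3  -> [-56, -3]
SUB      -> [-53]
DUP      -> [-53, -53]
NEG      -> [-53, 53]
PUSH 1   -> [-53, 53, 1]
ROT      -> [53, 1, -53]
DUP      -> [53, 1, -53, -53]
MUL      -> [53, 1, 2809]
POP      -> [53, 1]
MUL      -> [53]
NEG      -> [-53]
POP      -> []
PUSH 0   -> [0]
PUSH -40 -> [0, -40]
POP      -> [0]
POP      -> []
PUSH -8  -> [-8]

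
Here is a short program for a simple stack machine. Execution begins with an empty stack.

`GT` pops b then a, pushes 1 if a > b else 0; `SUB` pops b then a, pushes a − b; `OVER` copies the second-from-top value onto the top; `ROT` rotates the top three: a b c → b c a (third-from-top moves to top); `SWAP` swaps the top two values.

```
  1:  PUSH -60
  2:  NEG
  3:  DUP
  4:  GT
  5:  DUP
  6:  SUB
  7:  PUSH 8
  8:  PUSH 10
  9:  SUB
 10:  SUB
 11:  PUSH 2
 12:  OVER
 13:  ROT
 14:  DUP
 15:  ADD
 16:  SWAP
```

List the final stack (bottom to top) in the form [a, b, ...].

[2, 4, 2]

PUSH -60 → -60
NEG      → 60
DUP      → 60 60
GT       → 0
DUP      → 0 0
SUB      → 0
PUSH 8   → 0 8
PUSH 10  → 0 8 10
SUB      → 0 -2
SUB      → 2
PUSH 2   → 2 2
OVER     → 2 2 2
ROT      → 2 2 2
DUP      → 2 2 2 2
ADD      → 2 2 4
SWAP     → 2 4 2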